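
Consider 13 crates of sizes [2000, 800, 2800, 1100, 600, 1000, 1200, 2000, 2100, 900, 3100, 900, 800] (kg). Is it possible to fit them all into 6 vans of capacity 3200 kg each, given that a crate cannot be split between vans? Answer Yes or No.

Total = 19300 kg; ⌈19300/3200⌉ = 7.
At least 7 vans are required, but only 6 are allowed.

No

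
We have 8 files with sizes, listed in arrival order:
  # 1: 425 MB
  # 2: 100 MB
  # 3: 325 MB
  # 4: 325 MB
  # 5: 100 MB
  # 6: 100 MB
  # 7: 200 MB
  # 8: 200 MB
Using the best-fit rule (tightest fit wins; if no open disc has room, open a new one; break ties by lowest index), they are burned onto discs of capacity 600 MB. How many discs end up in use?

4

  425 → disc 1 (new)  [load 425/600]
  100 → disc 1  [load 525/600]
  325 → disc 2 (new)  [load 325/600]
  325 → disc 3 (new)  [load 325/600]
  100 → disc 2  [load 425/600]
  100 → disc 2  [load 525/600]
  200 → disc 3  [load 525/600]
  200 → disc 4 (new)  [load 200/600]
4 discs opened.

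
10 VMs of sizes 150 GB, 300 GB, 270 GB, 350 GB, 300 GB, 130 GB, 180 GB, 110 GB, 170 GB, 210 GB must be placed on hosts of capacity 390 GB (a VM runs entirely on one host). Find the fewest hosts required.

7

Total = 350 + 300 + 300 + 270 + 210 + 180 + 170 + 150 + 130 + 110 = 2170 GB.
Lower bound: ⌈2170/390⌉ = 6 hosts.
A packing using 7 hosts:
  host 1: 350 = 350
  host 2: 300 = 300
  host 3: 300 = 300
  host 4: 270 + 110 = 380
  host 5: 210 + 180 = 390
  host 6: 170 + 150 = 320
  host 7: 130 = 130
No arrangement into 6 hosts stays within capacity, so 7 is optimal.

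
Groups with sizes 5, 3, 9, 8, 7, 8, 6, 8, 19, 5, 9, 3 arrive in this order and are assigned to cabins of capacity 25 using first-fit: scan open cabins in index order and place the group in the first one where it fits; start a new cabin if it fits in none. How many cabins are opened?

  5 → cabin 1 (new)  [load 5/25]
  3 → cabin 1  [load 8/25]
  9 → cabin 1  [load 17/25]
  8 → cabin 1  [load 25/25]
  7 → cabin 2 (new)  [load 7/25]
  8 → cabin 2  [load 15/25]
  6 → cabin 2  [load 21/25]
  8 → cabin 3 (new)  [load 8/25]
  19 → cabin 4 (new)  [load 19/25]
  5 → cabin 3  [load 13/25]
  9 → cabin 3  [load 22/25]
  3 → cabin 2  [load 24/25]
4 cabins opened.

4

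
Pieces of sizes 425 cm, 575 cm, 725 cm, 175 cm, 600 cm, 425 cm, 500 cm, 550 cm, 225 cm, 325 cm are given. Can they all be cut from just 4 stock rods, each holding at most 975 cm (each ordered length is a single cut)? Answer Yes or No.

No

Total = 4525 cm; ⌈4525/975⌉ = 5.
At least 5 stock rods are required, but only 4 are allowed.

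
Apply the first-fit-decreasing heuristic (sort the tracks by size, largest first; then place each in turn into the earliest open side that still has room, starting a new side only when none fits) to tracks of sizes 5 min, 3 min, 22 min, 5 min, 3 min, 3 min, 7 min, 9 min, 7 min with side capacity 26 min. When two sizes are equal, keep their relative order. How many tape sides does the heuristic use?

3

Sorted descending: 22, 9, 7, 7, 5, 5, 3, 3, 3.
  22 → side 1 (new)  [load 22/26]
  9 → side 2 (new)  [load 9/26]
  7 → side 2  [load 16/26]
  7 → side 2  [load 23/26]
  5 → side 3 (new)  [load 5/26]
  5 → side 3  [load 10/26]
  3 → side 1  [load 25/26]
  3 → side 2  [load 26/26]
  3 → side 3  [load 13/26]
3 tape sides opened.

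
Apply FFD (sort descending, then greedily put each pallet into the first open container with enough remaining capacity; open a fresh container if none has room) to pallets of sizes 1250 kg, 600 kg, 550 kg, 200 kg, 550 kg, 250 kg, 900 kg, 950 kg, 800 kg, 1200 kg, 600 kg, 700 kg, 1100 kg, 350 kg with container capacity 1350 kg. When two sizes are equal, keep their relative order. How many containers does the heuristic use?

Sorted descending: 1250, 1200, 1100, 950, 900, 800, 700, 600, 600, 550, 550, 350, 250, 200.
  1250 → container 1 (new)  [load 1250/1350]
  1200 → container 2 (new)  [load 1200/1350]
  1100 → container 3 (new)  [load 1100/1350]
  950 → container 4 (new)  [load 950/1350]
  900 → container 5 (new)  [load 900/1350]
  800 → container 6 (new)  [load 800/1350]
  700 → container 7 (new)  [load 700/1350]
  600 → container 7  [load 1300/1350]
  600 → container 8 (new)  [load 600/1350]
  550 → container 6  [load 1350/1350]
  550 → container 8  [load 1150/1350]
  350 → container 4  [load 1300/1350]
  250 → container 3  [load 1350/1350]
  200 → container 5  [load 1100/1350]
8 containers opened.

8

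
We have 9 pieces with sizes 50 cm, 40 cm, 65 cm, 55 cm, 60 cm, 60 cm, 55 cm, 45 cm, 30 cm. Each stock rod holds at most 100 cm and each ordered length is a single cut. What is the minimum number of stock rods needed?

6

Total = 65 + 60 + 60 + 55 + 55 + 50 + 45 + 40 + 30 = 460 cm.
Lower bound: ⌈460/100⌉ = 5 stock rods.
A packing using 6 stock rods:
  stock rod 1: 65 + 30 = 95
  stock rod 2: 60 + 40 = 100
  stock rod 3: 60 = 60
  stock rod 4: 55 + 45 = 100
  stock rod 5: 55 = 55
  stock rod 6: 50 = 50
No arrangement into 5 stock rods stays within capacity, so 6 is optimal.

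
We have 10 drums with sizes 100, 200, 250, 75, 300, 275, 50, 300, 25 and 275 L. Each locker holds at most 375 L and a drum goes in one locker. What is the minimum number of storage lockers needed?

Total = 300 + 300 + 275 + 275 + 250 + 200 + 100 + 75 + 50 + 25 = 1850 L.
Lower bound: ⌈1850/375⌉ = 5 storage lockers.
Also, 6 drums each exceed 375/2 L, and no two of those can share a locker, so at least 6 storage lockers are needed.
A packing using 6 storage lockers:
  locker 1: 300 + 75 = 375
  locker 2: 300 + 50 + 25 = 375
  locker 3: 275 + 100 = 375
  locker 4: 275 = 275
  locker 5: 250 = 250
  locker 6: 200 = 200
This matches the lower bound, so 6 is optimal.

6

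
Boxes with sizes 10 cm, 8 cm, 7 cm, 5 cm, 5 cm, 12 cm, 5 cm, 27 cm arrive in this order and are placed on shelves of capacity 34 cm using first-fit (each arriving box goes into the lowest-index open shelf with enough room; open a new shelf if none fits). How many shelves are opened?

  10 → shelf 1 (new)  [load 10/34]
  8 → shelf 1  [load 18/34]
  7 → shelf 1  [load 25/34]
  5 → shelf 1  [load 30/34]
  5 → shelf 2 (new)  [load 5/34]
  12 → shelf 2  [load 17/34]
  5 → shelf 2  [load 22/34]
  27 → shelf 3 (new)  [load 27/34]
3 shelves opened.

3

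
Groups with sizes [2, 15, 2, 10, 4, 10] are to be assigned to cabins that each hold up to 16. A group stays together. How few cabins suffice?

Total = 15 + 10 + 10 + 4 + 2 + 2 = 43.
Lower bound: ⌈43/16⌉ = 3 cabins.
A packing using 3 cabins:
  cabin 1: 15 = 15
  cabin 2: 10 + 4 + 2 = 16
  cabin 3: 10 + 2 = 12
This matches the lower bound, so 3 is optimal.

3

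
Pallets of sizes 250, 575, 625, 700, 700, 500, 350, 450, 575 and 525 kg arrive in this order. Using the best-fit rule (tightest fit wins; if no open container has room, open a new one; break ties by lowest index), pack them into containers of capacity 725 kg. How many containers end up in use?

9

  250 → container 1 (new)  [load 250/725]
  575 → container 2 (new)  [load 575/725]
  625 → container 3 (new)  [load 625/725]
  700 → container 4 (new)  [load 700/725]
  700 → container 5 (new)  [load 700/725]
  500 → container 6 (new)  [load 500/725]
  350 → container 1  [load 600/725]
  450 → container 7 (new)  [load 450/725]
  575 → container 8 (new)  [load 575/725]
  525 → container 9 (new)  [load 525/725]
9 containers opened.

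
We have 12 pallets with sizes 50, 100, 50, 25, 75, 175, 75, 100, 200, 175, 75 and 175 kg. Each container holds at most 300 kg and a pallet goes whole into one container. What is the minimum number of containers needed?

Total = 200 + 175 + 175 + 175 + 100 + 100 + 75 + 75 + 75 + 50 + 50 + 25 = 1275 kg.
Lower bound: ⌈1275/300⌉ = 5 containers.
A packing using 5 containers:
  container 1: 200 + 100 = 300
  container 2: 175 + 100 + 25 = 300
  container 3: 175 + 75 + 50 = 300
  container 4: 175 + 75 + 50 = 300
  container 5: 75 = 75
This matches the lower bound, so 5 is optimal.

5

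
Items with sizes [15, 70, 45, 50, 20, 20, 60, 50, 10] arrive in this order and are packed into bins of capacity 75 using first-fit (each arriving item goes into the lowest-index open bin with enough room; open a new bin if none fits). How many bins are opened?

5

  15 → bin 1 (new)  [load 15/75]
  70 → bin 2 (new)  [load 70/75]
  45 → bin 1  [load 60/75]
  50 → bin 3 (new)  [load 50/75]
  20 → bin 3  [load 70/75]
  20 → bin 4 (new)  [load 20/75]
  60 → bin 5 (new)  [load 60/75]
  50 → bin 4  [load 70/75]
  10 → bin 1  [load 70/75]
5 bins opened.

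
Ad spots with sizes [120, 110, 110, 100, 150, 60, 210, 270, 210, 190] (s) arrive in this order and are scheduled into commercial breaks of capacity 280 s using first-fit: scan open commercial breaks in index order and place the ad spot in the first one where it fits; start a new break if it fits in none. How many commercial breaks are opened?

  120 → break 1 (new)  [load 120/280]
  110 → break 1  [load 230/280]
  110 → break 2 (new)  [load 110/280]
  100 → break 2  [load 210/280]
  150 → break 3 (new)  [load 150/280]
  60 → break 2  [load 270/280]
  210 → break 4 (new)  [load 210/280]
  270 → break 5 (new)  [load 270/280]
  210 → break 6 (new)  [load 210/280]
  190 → break 7 (new)  [load 190/280]
7 commercial breaks opened.

7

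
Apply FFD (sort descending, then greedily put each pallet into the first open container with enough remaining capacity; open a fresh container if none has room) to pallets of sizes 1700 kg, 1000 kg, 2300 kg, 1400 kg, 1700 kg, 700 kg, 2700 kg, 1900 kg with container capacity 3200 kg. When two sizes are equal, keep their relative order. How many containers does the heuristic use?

Sorted descending: 2700, 2300, 1900, 1700, 1700, 1400, 1000, 700.
  2700 → container 1 (new)  [load 2700/3200]
  2300 → container 2 (new)  [load 2300/3200]
  1900 → container 3 (new)  [load 1900/3200]
  1700 → container 4 (new)  [load 1700/3200]
  1700 → container 5 (new)  [load 1700/3200]
  1400 → container 4  [load 3100/3200]
  1000 → container 3  [load 2900/3200]
  700 → container 2  [load 3000/3200]
5 containers opened.

5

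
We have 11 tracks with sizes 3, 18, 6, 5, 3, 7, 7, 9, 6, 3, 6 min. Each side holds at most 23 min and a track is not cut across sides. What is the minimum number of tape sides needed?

4

Total = 18 + 9 + 7 + 7 + 6 + 6 + 6 + 5 + 3 + 3 + 3 = 73 min.
Lower bound: ⌈73/23⌉ = 4 tape sides.
A packing using 4 tape sides:
  side 1: 18 + 5 = 23
  side 2: 9 + 7 + 7 = 23
  side 3: 6 + 6 + 6 + 3 = 21
  side 4: 3 + 3 = 6
This matches the lower bound, so 4 is optimal.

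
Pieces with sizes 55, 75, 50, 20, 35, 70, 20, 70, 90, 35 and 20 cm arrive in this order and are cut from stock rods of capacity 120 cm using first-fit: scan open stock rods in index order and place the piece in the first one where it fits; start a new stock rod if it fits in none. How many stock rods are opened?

5

  55 → stock rod 1 (new)  [load 55/120]
  75 → stock rod 2 (new)  [load 75/120]
  50 → stock rod 1  [load 105/120]
  20 → stock rod 2  [load 95/120]
  35 → stock rod 3 (new)  [load 35/120]
  70 → stock rod 3  [load 105/120]
  20 → stock rod 2  [load 115/120]
  70 → stock rod 4 (new)  [load 70/120]
  90 → stock rod 5 (new)  [load 90/120]
  35 → stock rod 4  [load 105/120]
  20 → stock rod 5  [load 110/120]
5 stock rods opened.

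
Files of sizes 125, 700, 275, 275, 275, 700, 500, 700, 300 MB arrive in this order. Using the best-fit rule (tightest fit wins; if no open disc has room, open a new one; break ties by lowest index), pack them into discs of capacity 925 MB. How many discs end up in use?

  125 → disc 1 (new)  [load 125/925]
  700 → disc 1  [load 825/925]
  275 → disc 2 (new)  [load 275/925]
  275 → disc 2  [load 550/925]
  275 → disc 2  [load 825/925]
  700 → disc 3 (new)  [load 700/925]
  500 → disc 4 (new)  [load 500/925]
  700 → disc 5 (new)  [load 700/925]
  300 → disc 4  [load 800/925]
5 discs opened.

5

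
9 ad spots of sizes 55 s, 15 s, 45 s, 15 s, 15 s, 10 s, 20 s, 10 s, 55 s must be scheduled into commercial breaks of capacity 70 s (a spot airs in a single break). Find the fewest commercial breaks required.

4

Total = 55 + 55 + 45 + 20 + 15 + 15 + 15 + 10 + 10 = 240 s.
Lower bound: ⌈240/70⌉ = 4 commercial breaks.
A packing using 4 commercial breaks:
  break 1: 55 + 15 = 70
  break 2: 55 + 15 = 70
  break 3: 45 + 20 = 65
  break 4: 15 + 10 + 10 = 35
This matches the lower bound, so 4 is optimal.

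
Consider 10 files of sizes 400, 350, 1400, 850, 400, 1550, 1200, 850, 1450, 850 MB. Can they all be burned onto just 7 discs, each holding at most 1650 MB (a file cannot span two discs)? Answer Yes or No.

Yes

A valid assignment using 7 discs:
  disc 1: 1550 = 1550
  disc 2: 1450 = 1450
  disc 3: 1400 = 1400
  disc 4: 1200 + 400 = 1600
  disc 5: 850 + 400 + 350 = 1600
  disc 6: 850 = 850
  disc 7: 850 = 850
Every load is within 1650 MB, so 7 discs suffice.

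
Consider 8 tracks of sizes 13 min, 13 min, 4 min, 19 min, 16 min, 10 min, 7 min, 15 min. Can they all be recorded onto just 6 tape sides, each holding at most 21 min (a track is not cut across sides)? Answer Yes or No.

Yes

A valid assignment using 6 tape sides:
  side 1: 19 = 19
  side 2: 16 + 4 = 20
  side 3: 15 = 15
  side 4: 13 + 7 = 20
  side 5: 13 = 13
  side 6: 10 = 10
Every load is within 21 min, so 6 tape sides suffice.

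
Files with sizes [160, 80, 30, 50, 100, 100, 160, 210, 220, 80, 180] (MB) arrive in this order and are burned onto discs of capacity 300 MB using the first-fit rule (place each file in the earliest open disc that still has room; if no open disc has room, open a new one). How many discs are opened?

6

  160 → disc 1 (new)  [load 160/300]
  80 → disc 1  [load 240/300]
  30 → disc 1  [load 270/300]
  50 → disc 2 (new)  [load 50/300]
  100 → disc 2  [load 150/300]
  100 → disc 2  [load 250/300]
  160 → disc 3 (new)  [load 160/300]
  210 → disc 4 (new)  [load 210/300]
  220 → disc 5 (new)  [load 220/300]
  80 → disc 3  [load 240/300]
  180 → disc 6 (new)  [load 180/300]
6 discs opened.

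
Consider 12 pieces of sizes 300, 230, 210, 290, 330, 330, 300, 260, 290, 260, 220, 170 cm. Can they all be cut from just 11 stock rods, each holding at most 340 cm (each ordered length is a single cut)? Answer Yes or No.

Total = 3190 cm; ⌈3190/340⌉ = 10.
11 pieces each exceed half the capacity and cannot share a stock rod, forcing at least 11 stock rods.
The bound of 11 does not rule out 11, but exhaustive search shows no assignment into 11 stock rods of capacity 340 cm exists — the minimum is 12.

No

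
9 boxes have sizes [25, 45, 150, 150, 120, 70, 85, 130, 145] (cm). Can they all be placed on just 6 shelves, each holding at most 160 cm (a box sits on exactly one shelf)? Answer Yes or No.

No

Total = 920 cm; ⌈920/160⌉ = 6.
The bound of 6 does not rule out 6, but exhaustive search shows no assignment into 6 shelves of capacity 160 cm exists — the minimum is 7.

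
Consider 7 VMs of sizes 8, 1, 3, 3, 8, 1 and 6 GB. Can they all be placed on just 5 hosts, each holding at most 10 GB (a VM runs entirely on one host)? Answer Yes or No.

A valid assignment using 4 hosts:
  host 1: 8 + 1 + 1 = 10
  host 2: 8 = 8
  host 3: 6 + 3 = 9
  host 4: 3 = 3
That uses only 4 ≤ 5, so 5 hosts are enough.

Yes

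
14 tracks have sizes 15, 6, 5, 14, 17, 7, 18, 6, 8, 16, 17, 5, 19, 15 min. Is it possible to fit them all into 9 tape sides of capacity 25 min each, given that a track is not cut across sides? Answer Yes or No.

Yes

A valid assignment using 8 tape sides:
  side 1: 19 + 6 = 25
  side 2: 18 + 7 = 25
  side 3: 17 + 8 = 25
  side 4: 17 + 6 = 23
  side 5: 16 + 5 = 21
  side 6: 15 + 5 = 20
  side 7: 15 = 15
  side 8: 14 = 14
That uses only 8 ≤ 9, so 9 tape sides are enough.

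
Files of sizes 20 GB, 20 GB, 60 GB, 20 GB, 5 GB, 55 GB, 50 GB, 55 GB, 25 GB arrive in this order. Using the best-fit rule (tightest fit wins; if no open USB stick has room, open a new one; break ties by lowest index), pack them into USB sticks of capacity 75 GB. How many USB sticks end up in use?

  20 → USB stick 1 (new)  [load 20/75]
  20 → USB stick 1  [load 40/75]
  60 → USB stick 2 (new)  [load 60/75]
  20 → USB stick 1  [load 60/75]
  5 → USB stick 1  [load 65/75]
  55 → USB stick 3 (new)  [load 55/75]
  50 → USB stick 4 (new)  [load 50/75]
  55 → USB stick 5 (new)  [load 55/75]
  25 → USB stick 4  [load 75/75]
5 USB sticks opened.

5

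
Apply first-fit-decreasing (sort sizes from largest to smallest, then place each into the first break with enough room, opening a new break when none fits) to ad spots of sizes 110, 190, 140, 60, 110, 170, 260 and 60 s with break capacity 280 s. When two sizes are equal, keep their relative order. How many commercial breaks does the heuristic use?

Sorted descending: 260, 190, 170, 140, 110, 110, 60, 60.
  260 → break 1 (new)  [load 260/280]
  190 → break 2 (new)  [load 190/280]
  170 → break 3 (new)  [load 170/280]
  140 → break 4 (new)  [load 140/280]
  110 → break 3  [load 280/280]
  110 → break 4  [load 250/280]
  60 → break 2  [load 250/280]
  60 → break 5 (new)  [load 60/280]
5 commercial breaks opened.

5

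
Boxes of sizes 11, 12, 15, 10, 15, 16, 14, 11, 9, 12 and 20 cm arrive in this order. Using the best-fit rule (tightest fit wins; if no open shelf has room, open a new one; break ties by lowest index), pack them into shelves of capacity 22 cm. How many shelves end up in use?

  11 → shelf 1 (new)  [load 11/22]
  12 → shelf 2 (new)  [load 12/22]
  15 → shelf 3 (new)  [load 15/22]
  10 → shelf 2  [load 22/22]
  15 → shelf 4 (new)  [load 15/22]
  16 → shelf 5 (new)  [load 16/22]
  14 → shelf 6 (new)  [load 14/22]
  11 → shelf 1  [load 22/22]
  9 → shelf 7 (new)  [load 9/22]
  12 → shelf 7  [load 21/22]
  20 → shelf 8 (new)  [load 20/22]
8 shelves opened.

8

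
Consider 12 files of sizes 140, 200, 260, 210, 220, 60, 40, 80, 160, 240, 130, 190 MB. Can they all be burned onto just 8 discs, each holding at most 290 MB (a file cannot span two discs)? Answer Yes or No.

Yes

A valid assignment using 8 discs:
  disc 1: 260 = 260
  disc 2: 240 + 40 = 280
  disc 3: 220 + 60 = 280
  disc 4: 210 + 80 = 290
  disc 5: 200 = 200
  disc 6: 190 = 190
  disc 7: 160 + 130 = 290
  disc 8: 140 = 140
Every load is within 290 MB, so 8 discs suffice.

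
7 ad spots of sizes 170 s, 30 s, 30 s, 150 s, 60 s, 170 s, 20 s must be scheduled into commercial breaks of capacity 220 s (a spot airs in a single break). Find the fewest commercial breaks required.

3

Total = 170 + 170 + 150 + 60 + 30 + 30 + 20 = 630 s.
Lower bound: ⌈630/220⌉ = 3 commercial breaks.
A packing using 3 commercial breaks:
  break 1: 170 + 30 + 20 = 220
  break 2: 170 + 30 = 200
  break 3: 150 + 60 = 210
This matches the lower bound, so 3 is optimal.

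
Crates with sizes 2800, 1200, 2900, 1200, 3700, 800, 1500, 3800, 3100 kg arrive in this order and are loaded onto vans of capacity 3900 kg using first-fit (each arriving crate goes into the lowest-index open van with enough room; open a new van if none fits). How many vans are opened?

  2800 → van 1 (new)  [load 2800/3900]
  1200 → van 2 (new)  [load 1200/3900]
  2900 → van 3 (new)  [load 2900/3900]
  1200 → van 2  [load 2400/3900]
  3700 → van 4 (new)  [load 3700/3900]
  800 → van 1  [load 3600/3900]
  1500 → van 2  [load 3900/3900]
  3800 → van 5 (new)  [load 3800/3900]
  3100 → van 6 (new)  [load 3100/3900]
6 vans opened.

6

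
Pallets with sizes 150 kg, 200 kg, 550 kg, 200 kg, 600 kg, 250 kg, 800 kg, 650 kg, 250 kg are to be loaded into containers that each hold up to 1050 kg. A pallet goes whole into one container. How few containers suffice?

Total = 800 + 650 + 600 + 550 + 250 + 250 + 200 + 200 + 150 = 3650 kg.
Lower bound: ⌈3650/1050⌉ = 4 containers.
A packing using 4 containers:
  container 1: 800 + 250 = 1050
  container 2: 650 + 250 + 150 = 1050
  container 3: 600 + 200 + 200 = 1000
  container 4: 550 = 550
This matches the lower bound, so 4 is optimal.

4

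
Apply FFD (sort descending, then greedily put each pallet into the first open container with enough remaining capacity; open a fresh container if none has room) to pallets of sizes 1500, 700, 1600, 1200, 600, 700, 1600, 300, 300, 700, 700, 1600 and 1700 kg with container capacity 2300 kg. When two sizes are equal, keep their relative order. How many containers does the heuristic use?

6

Sorted descending: 1700, 1600, 1600, 1600, 1500, 1200, 700, 700, 700, 700, 600, 300, 300.
  1700 → container 1 (new)  [load 1700/2300]
  1600 → container 2 (new)  [load 1600/2300]
  1600 → container 3 (new)  [load 1600/2300]
  1600 → container 4 (new)  [load 1600/2300]
  1500 → container 5 (new)  [load 1500/2300]
  1200 → container 6 (new)  [load 1200/2300]
  700 → container 2  [load 2300/2300]
  700 → container 3  [load 2300/2300]
  700 → container 4  [load 2300/2300]
  700 → container 5  [load 2200/2300]
  600 → container 1  [load 2300/2300]
  300 → container 6  [load 1500/2300]
  300 → container 6  [load 1800/2300]
6 containers opened.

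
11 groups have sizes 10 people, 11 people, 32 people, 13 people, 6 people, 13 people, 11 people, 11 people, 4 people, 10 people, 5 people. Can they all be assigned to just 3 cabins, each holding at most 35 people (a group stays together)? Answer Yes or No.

Total = 126 people; ⌈126/35⌉ = 4.
At least 4 cabins are required, but only 3 are allowed.

No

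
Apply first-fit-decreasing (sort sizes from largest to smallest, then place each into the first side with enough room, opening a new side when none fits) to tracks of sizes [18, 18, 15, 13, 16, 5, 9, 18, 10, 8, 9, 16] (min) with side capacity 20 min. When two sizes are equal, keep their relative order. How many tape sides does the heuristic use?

9

Sorted descending: 18, 18, 18, 16, 16, 15, 13, 10, 9, 9, 8, 5.
  18 → side 1 (new)  [load 18/20]
  18 → side 2 (new)  [load 18/20]
  18 → side 3 (new)  [load 18/20]
  16 → side 4 (new)  [load 16/20]
  16 → side 5 (new)  [load 16/20]
  15 → side 6 (new)  [load 15/20]
  13 → side 7 (new)  [load 13/20]
  10 → side 8 (new)  [load 10/20]
  9 → side 8  [load 19/20]
  9 → side 9 (new)  [load 9/20]
  8 → side 9  [load 17/20]
  5 → side 6  [load 20/20]
9 tape sides opened.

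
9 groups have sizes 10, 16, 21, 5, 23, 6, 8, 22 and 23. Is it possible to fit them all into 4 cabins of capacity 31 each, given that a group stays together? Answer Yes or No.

No

Total = 134; ⌈134/31⌉ = 5.
At least 5 cabins are required, but only 4 are allowed.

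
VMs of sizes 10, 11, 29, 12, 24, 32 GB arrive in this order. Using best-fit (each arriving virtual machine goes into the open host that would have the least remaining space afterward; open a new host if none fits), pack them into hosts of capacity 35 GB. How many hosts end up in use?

4

  10 → host 1 (new)  [load 10/35]
  11 → host 1  [load 21/35]
  29 → host 2 (new)  [load 29/35]
  12 → host 1  [load 33/35]
  24 → host 3 (new)  [load 24/35]
  32 → host 4 (new)  [load 32/35]
4 hosts opened.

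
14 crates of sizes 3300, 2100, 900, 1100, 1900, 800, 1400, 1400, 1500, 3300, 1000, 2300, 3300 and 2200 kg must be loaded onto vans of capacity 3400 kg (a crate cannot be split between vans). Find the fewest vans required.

Total = 3300 + 3300 + 3300 + 2300 + 2200 + 2100 + 1900 + 1500 + 1400 + 1400 + 1100 + 1000 + 900 + 800 = 26500 kg.
Lower bound: ⌈26500/3400⌉ = 8 vans.
A packing using 9 vans:
  van 1: 3300 = 3300
  van 2: 3300 = 3300
  van 3: 3300 = 3300
  van 4: 2300 + 1100 = 3400
  van 5: 2200 + 1000 = 3200
  van 6: 2100 + 900 = 3000
  van 7: 1900 + 1500 = 3400
  van 8: 1400 + 1400 = 2800
  van 9: 800 = 800
No arrangement into 8 vans stays within capacity, so 9 is optimal.

9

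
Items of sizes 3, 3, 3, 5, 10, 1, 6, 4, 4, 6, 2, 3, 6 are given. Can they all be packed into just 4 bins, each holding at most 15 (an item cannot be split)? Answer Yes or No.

Yes

A valid assignment using 4 bins:
  bin 1: 10 + 5 = 15
  bin 2: 6 + 6 + 3 = 15
  bin 3: 6 + 4 + 4 + 1 = 15
  bin 4: 3 + 3 + 3 + 2 = 11
Every load is within 15, so 4 bins suffice.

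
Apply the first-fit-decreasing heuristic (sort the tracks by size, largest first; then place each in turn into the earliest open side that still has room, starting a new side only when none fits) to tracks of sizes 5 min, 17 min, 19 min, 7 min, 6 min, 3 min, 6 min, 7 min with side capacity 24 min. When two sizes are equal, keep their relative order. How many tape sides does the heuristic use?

Sorted descending: 19, 17, 7, 7, 6, 6, 5, 3.
  19 → side 1 (new)  [load 19/24]
  17 → side 2 (new)  [load 17/24]
  7 → side 2  [load 24/24]
  7 → side 3 (new)  [load 7/24]
  6 → side 3  [load 13/24]
  6 → side 3  [load 19/24]
  5 → side 1  [load 24/24]
  3 → side 3  [load 22/24]
3 tape sides opened.

3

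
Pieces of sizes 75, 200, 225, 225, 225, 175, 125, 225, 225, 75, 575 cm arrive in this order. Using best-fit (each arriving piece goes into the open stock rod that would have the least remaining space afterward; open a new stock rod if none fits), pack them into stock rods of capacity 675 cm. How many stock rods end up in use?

  75 → stock rod 1 (new)  [load 75/675]
  200 → stock rod 1  [load 275/675]
  225 → stock rod 1  [load 500/675]
  225 → stock rod 2 (new)  [load 225/675]
  225 → stock rod 2  [load 450/675]
  175 → stock rod 1  [load 675/675]
  125 → stock rod 2  [load 575/675]
  225 → stock rod 3 (new)  [load 225/675]
  225 → stock rod 3  [load 450/675]
  75 → stock rod 2  [load 650/675]
  575 → stock rod 4 (new)  [load 575/675]
4 stock rods opened.

4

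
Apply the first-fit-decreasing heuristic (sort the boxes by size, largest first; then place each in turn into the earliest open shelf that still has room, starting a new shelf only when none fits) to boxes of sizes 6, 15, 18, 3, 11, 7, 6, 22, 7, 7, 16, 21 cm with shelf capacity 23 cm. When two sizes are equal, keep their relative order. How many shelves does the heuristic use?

7

Sorted descending: 22, 21, 18, 16, 15, 11, 7, 7, 7, 6, 6, 3.
  22 → shelf 1 (new)  [load 22/23]
  21 → shelf 2 (new)  [load 21/23]
  18 → shelf 3 (new)  [load 18/23]
  16 → shelf 4 (new)  [load 16/23]
  15 → shelf 5 (new)  [load 15/23]
  11 → shelf 6 (new)  [load 11/23]
  7 → shelf 4  [load 23/23]
  7 → shelf 5  [load 22/23]
  7 → shelf 6  [load 18/23]
  6 → shelf 7 (new)  [load 6/23]
  6 → shelf 7  [load 12/23]
  3 → shelf 3  [load 21/23]
7 shelves opened.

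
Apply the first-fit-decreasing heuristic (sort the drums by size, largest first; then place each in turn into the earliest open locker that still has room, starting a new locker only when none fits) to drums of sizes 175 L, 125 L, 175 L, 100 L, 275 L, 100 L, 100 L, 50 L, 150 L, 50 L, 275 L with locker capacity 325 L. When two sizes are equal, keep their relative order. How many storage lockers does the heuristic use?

5

Sorted descending: 275, 275, 175, 175, 150, 125, 100, 100, 100, 50, 50.
  275 → locker 1 (new)  [load 275/325]
  275 → locker 2 (new)  [load 275/325]
  175 → locker 3 (new)  [load 175/325]
  175 → locker 4 (new)  [load 175/325]
  150 → locker 3  [load 325/325]
  125 → locker 4  [load 300/325]
  100 → locker 5 (new)  [load 100/325]
  100 → locker 5  [load 200/325]
  100 → locker 5  [load 300/325]
  50 → locker 1  [load 325/325]
  50 → locker 2  [load 325/325]
5 storage lockers opened.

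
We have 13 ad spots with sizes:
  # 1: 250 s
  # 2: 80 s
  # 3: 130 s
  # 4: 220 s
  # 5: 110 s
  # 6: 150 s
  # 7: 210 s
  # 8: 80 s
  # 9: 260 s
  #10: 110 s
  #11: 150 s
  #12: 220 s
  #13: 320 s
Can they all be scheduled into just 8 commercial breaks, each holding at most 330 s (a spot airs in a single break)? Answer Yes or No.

Yes

A valid assignment using 8 commercial breaks:
  break 1: 320 = 320
  break 2: 260 = 260
  break 3: 250 + 80 = 330
  break 4: 220 + 110 = 330
  break 5: 220 + 110 = 330
  break 6: 210 + 80 = 290
  break 7: 150 + 150 = 300
  break 8: 130 = 130
Every load is within 330 s, so 8 commercial breaks suffice.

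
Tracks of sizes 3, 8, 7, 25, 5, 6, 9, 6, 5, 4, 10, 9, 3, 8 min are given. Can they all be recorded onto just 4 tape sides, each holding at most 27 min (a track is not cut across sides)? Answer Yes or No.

Total = 108 min; ⌈108/27⌉ = 4.
The bound of 4 does not rule out 4, but exhaustive search shows no assignment into 4 tape sides of capacity 27 min exists — the minimum is 5.

No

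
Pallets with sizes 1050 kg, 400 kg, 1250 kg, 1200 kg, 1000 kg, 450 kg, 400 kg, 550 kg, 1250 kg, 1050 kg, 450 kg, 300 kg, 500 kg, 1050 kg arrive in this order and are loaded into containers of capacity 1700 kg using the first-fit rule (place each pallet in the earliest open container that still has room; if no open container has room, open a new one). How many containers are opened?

  1050 → container 1 (new)  [load 1050/1700]
  400 → container 1  [load 1450/1700]
  1250 → container 2 (new)  [load 1250/1700]
  1200 → container 3 (new)  [load 1200/1700]
  1000 → container 4 (new)  [load 1000/1700]
  450 → container 2  [load 1700/1700]
  400 → container 3  [load 1600/1700]
  550 → container 4  [load 1550/1700]
  1250 → container 5 (new)  [load 1250/1700]
  1050 → container 6 (new)  [load 1050/1700]
  450 → container 5  [load 1700/1700]
  300 → container 6  [load 1350/1700]
  500 → container 7 (new)  [load 500/1700]
  1050 → container 7  [load 1550/1700]
7 containers opened.

7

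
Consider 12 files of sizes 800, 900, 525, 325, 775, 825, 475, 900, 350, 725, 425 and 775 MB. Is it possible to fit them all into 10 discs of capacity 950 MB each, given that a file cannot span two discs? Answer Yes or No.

Yes

A valid assignment using 10 discs:
  disc 1: 900 = 900
  disc 2: 900 = 900
  disc 3: 825 = 825
  disc 4: 800 = 800
  disc 5: 775 = 775
  disc 6: 775 = 775
  disc 7: 725 = 725
  disc 8: 525 + 425 = 950
  disc 9: 475 + 350 = 825
  disc 10: 325 = 325
Every load is within 950 MB, so 10 discs suffice.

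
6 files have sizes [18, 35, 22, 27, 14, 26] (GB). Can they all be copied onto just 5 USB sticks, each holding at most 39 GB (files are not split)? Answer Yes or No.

Yes

A valid assignment using 5 USB sticks:
  USB stick 1: 35 = 35
  USB stick 2: 27 = 27
  USB stick 3: 26 = 26
  USB stick 4: 22 + 14 = 36
  USB stick 5: 18 = 18
Every load is within 39 GB, so 5 USB sticks suffice.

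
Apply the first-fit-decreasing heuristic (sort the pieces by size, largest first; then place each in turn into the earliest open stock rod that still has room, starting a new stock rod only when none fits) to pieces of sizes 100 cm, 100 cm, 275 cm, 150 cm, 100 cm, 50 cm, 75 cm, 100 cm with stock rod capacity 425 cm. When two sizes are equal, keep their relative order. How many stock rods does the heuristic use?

3

Sorted descending: 275, 150, 100, 100, 100, 100, 75, 50.
  275 → stock rod 1 (new)  [load 275/425]
  150 → stock rod 1  [load 425/425]
  100 → stock rod 2 (new)  [load 100/425]
  100 → stock rod 2  [load 200/425]
  100 → stock rod 2  [load 300/425]
  100 → stock rod 2  [load 400/425]
  75 → stock rod 3 (new)  [load 75/425]
  50 → stock rod 3  [load 125/425]
3 stock rods opened.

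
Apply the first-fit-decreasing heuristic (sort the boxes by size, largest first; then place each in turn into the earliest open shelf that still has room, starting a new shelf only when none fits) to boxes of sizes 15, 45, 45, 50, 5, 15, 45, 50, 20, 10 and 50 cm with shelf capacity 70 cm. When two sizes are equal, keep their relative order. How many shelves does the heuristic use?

6

Sorted descending: 50, 50, 50, 45, 45, 45, 20, 15, 15, 10, 5.
  50 → shelf 1 (new)  [load 50/70]
  50 → shelf 2 (new)  [load 50/70]
  50 → shelf 3 (new)  [load 50/70]
  45 → shelf 4 (new)  [load 45/70]
  45 → shelf 5 (new)  [load 45/70]
  45 → shelf 6 (new)  [load 45/70]
  20 → shelf 1  [load 70/70]
  15 → shelf 2  [load 65/70]
  15 → shelf 3  [load 65/70]
  10 → shelf 4  [load 55/70]
  5 → shelf 2  [load 70/70]
6 shelves opened.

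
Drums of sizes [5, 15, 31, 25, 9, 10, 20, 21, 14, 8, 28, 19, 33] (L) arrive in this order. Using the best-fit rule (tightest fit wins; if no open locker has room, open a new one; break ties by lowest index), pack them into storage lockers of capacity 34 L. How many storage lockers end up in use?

  5 → locker 1 (new)  [load 5/34]
  15 → locker 1  [load 20/34]
  31 → locker 2 (new)  [load 31/34]
  25 → locker 3 (new)  [load 25/34]
  9 → locker 3  [load 34/34]
  10 → locker 1  [load 30/34]
  20 → locker 4 (new)  [load 20/34]
  21 → locker 5 (new)  [load 21/34]
  14 → locker 4  [load 34/34]
  8 → locker 5  [load 29/34]
  28 → locker 6 (new)  [load 28/34]
  19 → locker 7 (new)  [load 19/34]
  33 → locker 8 (new)  [load 33/34]
8 storage lockers opened.

8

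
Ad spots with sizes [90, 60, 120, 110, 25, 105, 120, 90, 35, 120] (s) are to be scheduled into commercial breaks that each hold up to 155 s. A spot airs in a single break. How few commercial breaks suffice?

Total = 120 + 120 + 120 + 110 + 105 + 90 + 90 + 60 + 35 + 25 = 875 s.
Lower bound: ⌈875/155⌉ = 6 commercial breaks.
Also, 7 ad spots each exceed 155/2 s, and no two of those can share a break, so at least 7 commercial breaks are needed.
A packing using 7 commercial breaks:
  break 1: 120 + 35 = 155
  break 2: 120 + 25 = 145
  break 3: 120 = 120
  break 4: 110 = 110
  break 5: 105 = 105
  break 6: 90 + 60 = 150
  break 7: 90 = 90
This matches the lower bound, so 7 is optimal.

7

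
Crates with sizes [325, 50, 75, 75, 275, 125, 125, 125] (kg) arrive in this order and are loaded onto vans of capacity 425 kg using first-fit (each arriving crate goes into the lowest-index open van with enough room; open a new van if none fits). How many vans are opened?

  325 → van 1 (new)  [load 325/425]
  50 → van 1  [load 375/425]
  75 → van 2 (new)  [load 75/425]
  75 → van 2  [load 150/425]
  275 → van 2  [load 425/425]
  125 → van 3 (new)  [load 125/425]
  125 → van 3  [load 250/425]
  125 → van 3  [load 375/425]
3 vans opened.

3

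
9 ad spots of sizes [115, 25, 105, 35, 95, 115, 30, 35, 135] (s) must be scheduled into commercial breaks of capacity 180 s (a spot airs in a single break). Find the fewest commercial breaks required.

Total = 135 + 115 + 115 + 105 + 95 + 35 + 35 + 30 + 25 = 690 s.
Lower bound: ⌈690/180⌉ = 4 commercial breaks.
Also, 5 ad spots each exceed 90 s, and no two of those can share a break, so at least 5 commercial breaks are needed.
A packing using 5 commercial breaks:
  break 1: 135 + 35 = 170
  break 2: 115 + 35 + 30 = 180
  break 3: 115 + 25 = 140
  break 4: 105 = 105
  break 5: 95 = 95
This matches the lower bound, so 5 is optimal.

5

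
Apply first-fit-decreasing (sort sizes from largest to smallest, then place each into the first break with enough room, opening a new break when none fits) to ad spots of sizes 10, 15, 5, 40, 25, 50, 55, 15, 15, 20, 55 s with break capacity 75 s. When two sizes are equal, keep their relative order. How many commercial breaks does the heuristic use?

Sorted descending: 55, 55, 50, 40, 25, 20, 15, 15, 15, 10, 5.
  55 → break 1 (new)  [load 55/75]
  55 → break 2 (new)  [load 55/75]
  50 → break 3 (new)  [load 50/75]
  40 → break 4 (new)  [load 40/75]
  25 → break 3  [load 75/75]
  20 → break 1  [load 75/75]
  15 → break 2  [load 70/75]
  15 → break 4  [load 55/75]
  15 → break 4  [load 70/75]
  10 → break 5 (new)  [load 10/75]
  5 → break 2  [load 75/75]
5 commercial breaks opened.

5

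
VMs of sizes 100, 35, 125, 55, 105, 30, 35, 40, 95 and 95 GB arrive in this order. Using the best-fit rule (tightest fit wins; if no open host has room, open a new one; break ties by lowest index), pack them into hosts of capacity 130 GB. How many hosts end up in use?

7

  100 → host 1 (new)  [load 100/130]
  35 → host 2 (new)  [load 35/130]
  125 → host 3 (new)  [load 125/130]
  55 → host 2  [load 90/130]
  105 → host 4 (new)  [load 105/130]
  30 → host 1  [load 130/130]
  35 → host 2  [load 125/130]
  40 → host 5 (new)  [load 40/130]
  95 → host 6 (new)  [load 95/130]
  95 → host 7 (new)  [load 95/130]
7 hosts opened.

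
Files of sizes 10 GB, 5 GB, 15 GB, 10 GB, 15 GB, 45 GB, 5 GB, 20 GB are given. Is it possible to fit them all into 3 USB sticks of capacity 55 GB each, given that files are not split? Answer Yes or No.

Yes

A valid assignment using 3 USB sticks:
  USB stick 1: 45 + 10 = 55
  USB stick 2: 20 + 15 + 15 + 5 = 55
  USB stick 3: 10 + 5 = 15
Every load is within 55 GB, so 3 USB sticks suffice.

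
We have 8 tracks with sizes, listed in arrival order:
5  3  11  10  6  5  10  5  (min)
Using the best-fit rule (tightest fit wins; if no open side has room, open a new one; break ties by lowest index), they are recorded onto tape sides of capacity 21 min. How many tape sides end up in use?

  5 → side 1 (new)  [load 5/21]
  3 → side 1  [load 8/21]
  11 → side 1  [load 19/21]
  10 → side 2 (new)  [load 10/21]
  6 → side 2  [load 16/21]
  5 → side 2  [load 21/21]
  10 → side 3 (new)  [load 10/21]
  5 → side 3  [load 15/21]
3 tape sides opened.

3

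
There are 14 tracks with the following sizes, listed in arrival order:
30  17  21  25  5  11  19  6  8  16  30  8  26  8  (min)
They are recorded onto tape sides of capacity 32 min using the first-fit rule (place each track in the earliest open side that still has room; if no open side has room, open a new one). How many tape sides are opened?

  30 → side 1 (new)  [load 30/32]
  17 → side 2 (new)  [load 17/32]
  21 → side 3 (new)  [load 21/32]
  25 → side 4 (new)  [load 25/32]
  5 → side 2  [load 22/32]
  11 → side 3  [load 32/32]
  19 → side 5 (new)  [load 19/32]
  6 → side 2  [load 28/32]
  8 → side 5  [load 27/32]
  16 → side 6 (new)  [load 16/32]
  30 → side 7 (new)  [load 30/32]
  8 → side 6  [load 24/32]
  26 → side 8 (new)  [load 26/32]
  8 → side 6  [load 32/32]
8 tape sides opened.

8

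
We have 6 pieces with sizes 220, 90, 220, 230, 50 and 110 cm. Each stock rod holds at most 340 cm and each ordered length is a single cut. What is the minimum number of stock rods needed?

Total = 230 + 220 + 220 + 110 + 90 + 50 = 920 cm.
Lower bound: ⌈920/340⌉ = 3 stock rods.
A packing using 3 stock rods:
  stock rod 1: 230 + 110 = 340
  stock rod 2: 220 + 90 = 310
  stock rod 3: 220 + 50 = 270
This matches the lower bound, so 3 is optimal.

3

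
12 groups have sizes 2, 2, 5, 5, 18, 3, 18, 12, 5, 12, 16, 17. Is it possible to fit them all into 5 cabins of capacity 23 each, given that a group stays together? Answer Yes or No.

Total = 115; ⌈115/23⌉ = 5.
6 groups each exceed half the capacity and cannot share a cabin, forcing at least 6 cabins.
At least 6 cabins are required, but only 5 are allowed.

No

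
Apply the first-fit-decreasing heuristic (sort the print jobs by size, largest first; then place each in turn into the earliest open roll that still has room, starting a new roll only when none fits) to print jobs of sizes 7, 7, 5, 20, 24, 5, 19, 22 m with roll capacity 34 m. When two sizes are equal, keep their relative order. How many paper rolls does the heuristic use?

Sorted descending: 24, 22, 20, 19, 7, 7, 5, 5.
  24 → roll 1 (new)  [load 24/34]
  22 → roll 2 (new)  [load 22/34]
  20 → roll 3 (new)  [load 20/34]
  19 → roll 4 (new)  [load 19/34]
  7 → roll 1  [load 31/34]
  7 → roll 2  [load 29/34]
  5 → roll 2  [load 34/34]
  5 → roll 3  [load 25/34]
4 paper rolls opened.

4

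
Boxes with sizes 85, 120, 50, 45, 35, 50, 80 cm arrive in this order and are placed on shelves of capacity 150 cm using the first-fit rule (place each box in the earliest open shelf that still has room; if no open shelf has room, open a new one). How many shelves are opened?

  85 → shelf 1 (new)  [load 85/150]
  120 → shelf 2 (new)  [load 120/150]
  50 → shelf 1  [load 135/150]
  45 → shelf 3 (new)  [load 45/150]
  35 → shelf 3  [load 80/150]
  50 → shelf 3  [load 130/150]
  80 → shelf 4 (new)  [load 80/150]
4 shelves opened.

4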